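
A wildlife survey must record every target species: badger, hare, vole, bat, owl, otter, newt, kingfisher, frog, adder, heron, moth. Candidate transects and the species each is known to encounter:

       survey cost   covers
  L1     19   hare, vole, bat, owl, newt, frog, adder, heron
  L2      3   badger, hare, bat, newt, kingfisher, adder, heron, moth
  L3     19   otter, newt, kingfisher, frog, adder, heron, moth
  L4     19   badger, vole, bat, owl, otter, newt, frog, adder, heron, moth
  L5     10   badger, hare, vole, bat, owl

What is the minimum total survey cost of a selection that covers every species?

L2, L4 cover every species at survey cost 3 + 19 = 22.
Any cover uses at least 2 transects; among all covering selections none totals below 22.

22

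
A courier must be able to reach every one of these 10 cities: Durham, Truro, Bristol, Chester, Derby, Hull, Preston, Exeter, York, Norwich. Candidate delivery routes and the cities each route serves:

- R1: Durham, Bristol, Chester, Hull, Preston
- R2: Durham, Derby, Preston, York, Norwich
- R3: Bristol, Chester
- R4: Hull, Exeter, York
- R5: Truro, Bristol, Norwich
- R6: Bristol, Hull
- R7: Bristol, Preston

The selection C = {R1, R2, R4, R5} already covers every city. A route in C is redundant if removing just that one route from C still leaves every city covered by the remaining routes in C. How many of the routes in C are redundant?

0

Drop R1: Chester uncovered — not redundant.
Drop R2: Derby uncovered — not redundant.
Drop R4: Exeter uncovered — not redundant.
Drop R5: Truro uncovered — not redundant.
None of the routes in C is redundant.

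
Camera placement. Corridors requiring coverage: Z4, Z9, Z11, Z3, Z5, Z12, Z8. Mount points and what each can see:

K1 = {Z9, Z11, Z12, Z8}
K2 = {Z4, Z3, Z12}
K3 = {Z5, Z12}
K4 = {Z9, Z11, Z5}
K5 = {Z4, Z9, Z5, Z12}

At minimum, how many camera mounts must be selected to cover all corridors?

3

K1, K2, K3 together cover {Z4, Z9, Z11, Z3, Z5, Z12, Z8} — every corridor.
No 2 of the 5 camera mounts cover everything (all 10 pairs fall short), so 3 is minimum.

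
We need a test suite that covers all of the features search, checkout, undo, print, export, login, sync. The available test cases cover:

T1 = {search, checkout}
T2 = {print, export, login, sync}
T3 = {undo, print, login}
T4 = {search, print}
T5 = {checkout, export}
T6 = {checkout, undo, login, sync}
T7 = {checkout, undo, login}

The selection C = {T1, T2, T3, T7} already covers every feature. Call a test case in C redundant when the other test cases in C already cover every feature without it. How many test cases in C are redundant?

2

Drop T1: search uncovered — not redundant.
Drop T2: export, sync uncovered — not redundant.
Drop T3: the rest still cover every feature — redundant.
Drop T7: the rest still cover every feature — redundant.
2 redundant: T3, T7.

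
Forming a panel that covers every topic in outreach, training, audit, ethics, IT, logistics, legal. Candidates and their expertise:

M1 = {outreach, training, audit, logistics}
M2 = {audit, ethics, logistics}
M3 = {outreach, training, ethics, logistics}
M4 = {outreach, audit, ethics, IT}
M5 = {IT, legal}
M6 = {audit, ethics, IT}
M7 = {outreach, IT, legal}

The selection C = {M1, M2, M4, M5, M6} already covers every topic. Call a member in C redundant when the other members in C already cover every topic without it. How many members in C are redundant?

3

Drop M1: training uncovered — not redundant.
Drop M2: the rest still cover every topic — redundant.
Drop M4: the rest still cover every topic — redundant.
Drop M5: legal uncovered — not redundant.
Drop M6: the rest still cover every topic — redundant.
3 redundant: M2, M4, M6.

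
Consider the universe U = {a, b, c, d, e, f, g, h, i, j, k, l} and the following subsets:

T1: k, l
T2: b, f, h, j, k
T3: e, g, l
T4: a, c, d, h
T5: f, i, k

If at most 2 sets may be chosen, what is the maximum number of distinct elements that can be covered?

Choosing T2, T3 covers {b, e, f, g, h, j, k, l} — 8 elements.
No choice of 2 sets does better; here a, c, d, i are left uncovered.

8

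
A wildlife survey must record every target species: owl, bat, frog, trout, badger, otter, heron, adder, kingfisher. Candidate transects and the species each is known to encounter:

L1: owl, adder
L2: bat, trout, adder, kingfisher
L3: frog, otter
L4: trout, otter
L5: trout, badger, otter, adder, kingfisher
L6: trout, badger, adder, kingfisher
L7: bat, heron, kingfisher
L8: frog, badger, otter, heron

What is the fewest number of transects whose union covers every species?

3

L1, L2, L8 together cover {owl, bat, frog, trout, badger, otter, heron, adder, kingfisher} — every species.
No 2 of the 8 transects cover everything (all 28 pairs fall short), so 3 is minimum.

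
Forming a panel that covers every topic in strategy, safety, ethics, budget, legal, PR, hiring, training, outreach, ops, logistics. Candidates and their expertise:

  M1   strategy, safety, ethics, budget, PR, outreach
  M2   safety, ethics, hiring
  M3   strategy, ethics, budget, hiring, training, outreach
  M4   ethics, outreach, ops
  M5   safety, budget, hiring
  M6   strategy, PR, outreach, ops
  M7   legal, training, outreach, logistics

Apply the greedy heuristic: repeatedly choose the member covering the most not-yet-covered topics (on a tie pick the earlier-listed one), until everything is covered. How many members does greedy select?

Pick 1: M1 covers 6 new topics (strategy, safety, ethics, budget, PR, outreach).
Pick 2: M7 covers 3 new topics (legal, training, logistics).
Pick 3: M2 covers 1 new topics (hiring).
Pick 4: M4 covers 1 new topics (ops).
Greedy uses 4 members.

4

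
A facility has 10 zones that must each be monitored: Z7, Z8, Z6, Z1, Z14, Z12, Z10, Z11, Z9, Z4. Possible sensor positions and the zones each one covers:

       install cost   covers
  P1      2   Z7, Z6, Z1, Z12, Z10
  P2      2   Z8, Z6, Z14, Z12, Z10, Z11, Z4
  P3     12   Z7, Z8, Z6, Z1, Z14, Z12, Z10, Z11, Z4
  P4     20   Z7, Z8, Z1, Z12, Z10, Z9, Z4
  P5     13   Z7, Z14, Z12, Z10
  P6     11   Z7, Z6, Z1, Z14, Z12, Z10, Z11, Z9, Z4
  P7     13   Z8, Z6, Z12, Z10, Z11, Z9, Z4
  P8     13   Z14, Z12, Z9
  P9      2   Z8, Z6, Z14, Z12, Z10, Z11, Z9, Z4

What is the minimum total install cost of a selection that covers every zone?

P1, P9 cover every zone at install cost 2 + 2 = 4.
Any cover uses at least 2 sensor positions; among all covering selections none totals below 4.

4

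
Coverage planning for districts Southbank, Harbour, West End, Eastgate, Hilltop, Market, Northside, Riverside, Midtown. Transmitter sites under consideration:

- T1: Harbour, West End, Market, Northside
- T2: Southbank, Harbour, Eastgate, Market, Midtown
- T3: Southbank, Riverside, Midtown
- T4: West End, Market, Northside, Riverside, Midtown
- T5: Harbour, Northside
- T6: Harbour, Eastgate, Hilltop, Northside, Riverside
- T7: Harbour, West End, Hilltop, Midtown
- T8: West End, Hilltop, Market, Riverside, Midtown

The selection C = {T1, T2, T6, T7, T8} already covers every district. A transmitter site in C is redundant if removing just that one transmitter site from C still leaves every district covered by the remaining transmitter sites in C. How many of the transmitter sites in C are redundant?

4

Drop T1: the rest still cover every district — redundant.
Drop T2: Southbank uncovered — not redundant.
Drop T6: the rest still cover every district — redundant.
Drop T7: the rest still cover every district — redundant.
Drop T8: the rest still cover every district — redundant.
4 redundant: T1, T6, T7, T8.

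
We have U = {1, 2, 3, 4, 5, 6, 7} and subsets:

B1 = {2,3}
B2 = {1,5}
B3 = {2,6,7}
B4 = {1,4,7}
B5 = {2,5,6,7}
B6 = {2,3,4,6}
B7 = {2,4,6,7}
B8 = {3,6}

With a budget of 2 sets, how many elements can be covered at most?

6

Choosing B2, B6 covers {1, 2, 3, 4, 5, 6} — 6 elements.
No choice of 2 sets does better; here 7 is left uncovered.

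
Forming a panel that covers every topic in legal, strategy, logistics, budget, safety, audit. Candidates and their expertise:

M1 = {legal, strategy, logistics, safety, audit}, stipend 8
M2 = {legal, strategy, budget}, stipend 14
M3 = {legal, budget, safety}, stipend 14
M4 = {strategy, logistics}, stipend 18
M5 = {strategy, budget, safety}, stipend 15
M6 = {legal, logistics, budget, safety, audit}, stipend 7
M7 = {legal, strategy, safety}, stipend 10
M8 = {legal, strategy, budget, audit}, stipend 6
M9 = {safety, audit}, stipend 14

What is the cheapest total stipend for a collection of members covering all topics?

M6, M8 cover every topic at stipend 7 + 6 = 13.
Any cover uses at least 2 members; among all covering selections none totals below 13.

13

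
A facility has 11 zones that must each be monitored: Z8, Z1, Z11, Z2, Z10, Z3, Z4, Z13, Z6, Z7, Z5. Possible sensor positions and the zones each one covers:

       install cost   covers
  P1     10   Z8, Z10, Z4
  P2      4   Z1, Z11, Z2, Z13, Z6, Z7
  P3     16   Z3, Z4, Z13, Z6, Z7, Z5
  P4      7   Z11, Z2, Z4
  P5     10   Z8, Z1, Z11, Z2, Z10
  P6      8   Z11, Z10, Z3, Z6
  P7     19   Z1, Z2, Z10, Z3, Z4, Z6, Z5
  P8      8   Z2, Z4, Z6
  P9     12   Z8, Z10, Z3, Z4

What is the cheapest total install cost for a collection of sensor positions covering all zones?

26

P3, P5 cover every zone at install cost 16 + 10 = 26.
Any cover uses at least 2 sensor positions; among all covering selections none totals below 26.
Greedy by coverage-per-install cost would pick P2, P9, P3 for 32 — worse than the optimum 26.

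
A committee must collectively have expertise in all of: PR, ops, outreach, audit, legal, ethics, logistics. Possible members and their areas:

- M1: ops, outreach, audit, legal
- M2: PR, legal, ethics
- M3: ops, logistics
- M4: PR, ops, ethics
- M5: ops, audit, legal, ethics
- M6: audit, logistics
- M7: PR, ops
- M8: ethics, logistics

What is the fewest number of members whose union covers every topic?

3

M1, M2, M3 together cover {PR, ops, outreach, audit, legal, ethics, logistics} — every topic.
No 2 of the 8 members cover everything (all 28 pairs fall short), so 3 is minimum.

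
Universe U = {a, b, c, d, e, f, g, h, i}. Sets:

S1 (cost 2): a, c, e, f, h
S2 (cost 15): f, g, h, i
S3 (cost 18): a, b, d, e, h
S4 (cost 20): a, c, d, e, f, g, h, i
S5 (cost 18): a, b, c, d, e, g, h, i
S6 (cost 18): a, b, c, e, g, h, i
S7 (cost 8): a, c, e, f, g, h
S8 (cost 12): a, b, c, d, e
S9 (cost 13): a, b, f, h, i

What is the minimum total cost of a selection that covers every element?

20

S1, S5 cover every element at cost 2 + 18 = 20.
Any cover uses at least 2 sets; among all covering selections none totals below 20.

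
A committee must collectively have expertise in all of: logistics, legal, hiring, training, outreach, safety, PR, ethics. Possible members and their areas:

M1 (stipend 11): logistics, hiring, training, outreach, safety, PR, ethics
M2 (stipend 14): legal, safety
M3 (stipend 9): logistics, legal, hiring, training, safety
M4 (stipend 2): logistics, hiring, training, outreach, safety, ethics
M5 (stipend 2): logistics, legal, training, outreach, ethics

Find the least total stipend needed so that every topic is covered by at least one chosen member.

M1, M5 cover every topic at stipend 11 + 2 = 13.
Any cover uses at least 2 members; among all covering selections none totals below 13.
Greedy by coverage-per-stipend would pick M4, M5, M1 for 15 — worse than the optimum 13.

13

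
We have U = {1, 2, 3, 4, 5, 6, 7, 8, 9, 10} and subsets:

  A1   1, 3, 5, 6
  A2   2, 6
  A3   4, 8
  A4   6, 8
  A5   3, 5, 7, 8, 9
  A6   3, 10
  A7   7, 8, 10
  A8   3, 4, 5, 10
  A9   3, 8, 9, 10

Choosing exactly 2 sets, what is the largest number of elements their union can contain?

7

Choosing A1, A5 covers {1, 3, 5, 6, 7, 8, 9} — 7 elements.
No choice of 2 sets does better; here 2, 4, 10 are left uncovered.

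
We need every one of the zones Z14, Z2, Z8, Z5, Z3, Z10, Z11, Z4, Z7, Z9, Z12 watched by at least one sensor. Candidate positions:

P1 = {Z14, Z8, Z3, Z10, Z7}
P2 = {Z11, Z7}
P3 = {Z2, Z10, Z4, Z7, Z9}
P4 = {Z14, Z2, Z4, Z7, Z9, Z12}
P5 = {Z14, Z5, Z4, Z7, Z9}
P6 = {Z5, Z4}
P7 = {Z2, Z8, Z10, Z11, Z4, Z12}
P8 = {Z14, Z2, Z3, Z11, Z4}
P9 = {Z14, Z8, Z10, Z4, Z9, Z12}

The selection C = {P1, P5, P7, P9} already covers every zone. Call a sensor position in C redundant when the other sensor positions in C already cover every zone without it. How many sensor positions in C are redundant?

Drop P1: Z3 uncovered — not redundant.
Drop P5: Z5 uncovered — not redundant.
Drop P7: Z2, Z11 uncovered — not redundant.
Drop P9: the rest still cover every zone — redundant.
1 redundant: P9.

1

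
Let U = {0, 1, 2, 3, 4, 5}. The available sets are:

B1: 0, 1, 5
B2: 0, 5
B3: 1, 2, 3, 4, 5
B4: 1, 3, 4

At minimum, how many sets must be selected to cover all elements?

B1, B3 together cover {0, 1, 2, 3, 4, 5} — every element.
No single set contains all 6 elements, so 2 is optimal.

2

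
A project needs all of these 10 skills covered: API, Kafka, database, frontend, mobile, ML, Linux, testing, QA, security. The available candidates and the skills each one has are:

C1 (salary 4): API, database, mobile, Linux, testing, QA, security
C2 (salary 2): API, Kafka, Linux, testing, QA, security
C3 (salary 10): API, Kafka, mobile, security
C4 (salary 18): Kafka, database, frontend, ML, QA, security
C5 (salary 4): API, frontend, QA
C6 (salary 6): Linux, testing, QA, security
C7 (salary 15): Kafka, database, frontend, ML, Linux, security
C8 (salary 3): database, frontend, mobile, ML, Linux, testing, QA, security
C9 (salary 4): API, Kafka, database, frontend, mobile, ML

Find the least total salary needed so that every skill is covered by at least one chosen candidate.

5

C2, C8 cover every skill at salary 2 + 3 = 5.
Any cover uses at least 2 candidates; among all covering selections none totals below 5.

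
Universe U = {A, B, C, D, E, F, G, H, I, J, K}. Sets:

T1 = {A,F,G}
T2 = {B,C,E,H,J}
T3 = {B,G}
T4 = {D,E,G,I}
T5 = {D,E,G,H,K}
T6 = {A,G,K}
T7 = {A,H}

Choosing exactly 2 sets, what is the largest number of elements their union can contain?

Choosing T1, T2 covers {A, B, C, E, F, G, H, J} — 8 elements.
No choice of 2 sets does better; here D, I, K are left uncovered.

8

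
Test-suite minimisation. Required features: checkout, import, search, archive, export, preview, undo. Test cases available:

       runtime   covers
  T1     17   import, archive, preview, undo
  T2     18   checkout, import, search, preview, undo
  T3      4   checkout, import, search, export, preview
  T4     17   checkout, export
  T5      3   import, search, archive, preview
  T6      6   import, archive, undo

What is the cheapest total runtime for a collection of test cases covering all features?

T3, T6 cover every feature at runtime 4 + 6 = 10.
Any cover uses at least 2 test cases; among all covering selections none totals below 10.
Greedy by coverage-per-runtime would pick T5, T3, T6 for 13 — worse than the optimum 10.

10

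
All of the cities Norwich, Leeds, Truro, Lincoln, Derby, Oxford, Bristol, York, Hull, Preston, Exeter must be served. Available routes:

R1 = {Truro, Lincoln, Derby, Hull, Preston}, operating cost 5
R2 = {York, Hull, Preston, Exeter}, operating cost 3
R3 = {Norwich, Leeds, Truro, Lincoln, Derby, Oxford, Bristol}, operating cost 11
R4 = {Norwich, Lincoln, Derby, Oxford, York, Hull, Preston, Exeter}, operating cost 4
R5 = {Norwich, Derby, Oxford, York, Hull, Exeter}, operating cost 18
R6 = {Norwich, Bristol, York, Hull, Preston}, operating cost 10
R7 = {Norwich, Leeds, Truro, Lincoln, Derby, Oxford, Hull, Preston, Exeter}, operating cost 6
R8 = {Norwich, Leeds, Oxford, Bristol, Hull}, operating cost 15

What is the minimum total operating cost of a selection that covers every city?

R2, R3 cover every city at operating cost 3 + 11 = 14.
Any cover uses at least 2 routes; among all covering selections none totals below 14.

14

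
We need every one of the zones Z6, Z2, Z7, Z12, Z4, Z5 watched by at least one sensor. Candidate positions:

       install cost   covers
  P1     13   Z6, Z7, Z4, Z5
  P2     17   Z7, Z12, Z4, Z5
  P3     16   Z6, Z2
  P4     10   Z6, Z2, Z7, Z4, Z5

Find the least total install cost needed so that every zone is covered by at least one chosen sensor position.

P2, P4 cover every zone at install cost 17 + 10 = 27.
Any cover uses at least 2 sensor positions; among all covering selections none totals below 27.

27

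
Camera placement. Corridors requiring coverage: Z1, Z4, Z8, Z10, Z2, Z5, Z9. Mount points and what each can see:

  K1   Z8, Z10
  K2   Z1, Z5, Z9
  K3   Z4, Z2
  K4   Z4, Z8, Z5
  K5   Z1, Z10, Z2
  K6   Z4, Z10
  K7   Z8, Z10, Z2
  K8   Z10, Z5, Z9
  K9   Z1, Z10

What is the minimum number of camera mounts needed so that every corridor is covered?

3

K1, K2, K3 together cover {Z1, Z4, Z8, Z10, Z2, Z5, Z9} — every corridor.
No 2 of the 9 camera mounts cover everything (all 36 pairs fall short), so 3 is minimum.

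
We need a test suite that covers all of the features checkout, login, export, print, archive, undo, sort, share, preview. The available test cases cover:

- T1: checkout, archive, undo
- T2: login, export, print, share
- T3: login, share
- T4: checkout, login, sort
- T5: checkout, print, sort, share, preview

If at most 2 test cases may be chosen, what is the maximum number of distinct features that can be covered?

7

Choosing T1, T2 covers {checkout, login, export, print, archive, undo, share} — 7 features.
No choice of 2 test cases does better; here sort, preview are left uncovered.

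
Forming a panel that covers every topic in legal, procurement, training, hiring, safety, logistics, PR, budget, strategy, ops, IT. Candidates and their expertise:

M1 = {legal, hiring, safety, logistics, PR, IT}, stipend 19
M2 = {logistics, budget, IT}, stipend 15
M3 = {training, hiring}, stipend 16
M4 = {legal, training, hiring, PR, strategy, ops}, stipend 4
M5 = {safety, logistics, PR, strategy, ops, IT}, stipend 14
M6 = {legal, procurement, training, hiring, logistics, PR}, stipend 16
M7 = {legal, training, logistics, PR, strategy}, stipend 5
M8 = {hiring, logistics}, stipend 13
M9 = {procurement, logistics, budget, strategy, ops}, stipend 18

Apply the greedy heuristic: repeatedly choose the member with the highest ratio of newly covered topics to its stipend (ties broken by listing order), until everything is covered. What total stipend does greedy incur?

Pick 1: M4 adds 6 new (legal, training, hiring, PR, strategy, ops) at stipend 4 (ratio 6/4).
Pick 2: M5 adds 3 new (safety, logistics, IT) at stipend 14 (ratio 3/14).
Pick 3: M9 adds 2 new (procurement, budget) at stipend 18 (ratio 2/18).
Greedy total stipend: 4 + 14 + 18 = 36.

36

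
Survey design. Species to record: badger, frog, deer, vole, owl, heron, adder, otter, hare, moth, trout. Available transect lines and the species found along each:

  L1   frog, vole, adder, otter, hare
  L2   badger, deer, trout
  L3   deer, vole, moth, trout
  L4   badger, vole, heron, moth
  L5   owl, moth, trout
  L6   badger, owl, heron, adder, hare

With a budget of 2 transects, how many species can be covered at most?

Choosing L3, L6 covers {badger, deer, vole, owl, heron, adder, hare, moth, trout} — 9 species.
No choice of 2 transects does better; here frog, otter are left uncovered.

9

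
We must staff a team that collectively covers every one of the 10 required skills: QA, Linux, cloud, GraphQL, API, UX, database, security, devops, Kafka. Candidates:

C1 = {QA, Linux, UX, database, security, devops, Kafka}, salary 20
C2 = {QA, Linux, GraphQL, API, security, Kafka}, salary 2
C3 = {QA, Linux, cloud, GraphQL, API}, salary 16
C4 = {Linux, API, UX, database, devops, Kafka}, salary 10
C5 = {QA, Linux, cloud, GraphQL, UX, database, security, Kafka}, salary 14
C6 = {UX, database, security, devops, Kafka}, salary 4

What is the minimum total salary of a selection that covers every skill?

C3, C6 cover every skill at salary 16 + 4 = 20.
Any cover uses at least 2 candidates; among all covering selections none totals below 20.

20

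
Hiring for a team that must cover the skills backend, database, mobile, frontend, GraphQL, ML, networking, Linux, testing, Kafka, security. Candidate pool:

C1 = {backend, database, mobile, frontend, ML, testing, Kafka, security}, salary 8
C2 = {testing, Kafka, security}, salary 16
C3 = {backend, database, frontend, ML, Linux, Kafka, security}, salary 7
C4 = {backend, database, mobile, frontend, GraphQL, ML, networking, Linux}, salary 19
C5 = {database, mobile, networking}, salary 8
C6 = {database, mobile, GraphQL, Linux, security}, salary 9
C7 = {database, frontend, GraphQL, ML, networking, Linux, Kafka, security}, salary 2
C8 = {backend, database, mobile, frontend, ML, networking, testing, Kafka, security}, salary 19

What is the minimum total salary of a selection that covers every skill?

10

C1, C7 cover every skill at salary 8 + 2 = 10.
Any cover uses at least 2 candidates; among all covering selections none totals below 10.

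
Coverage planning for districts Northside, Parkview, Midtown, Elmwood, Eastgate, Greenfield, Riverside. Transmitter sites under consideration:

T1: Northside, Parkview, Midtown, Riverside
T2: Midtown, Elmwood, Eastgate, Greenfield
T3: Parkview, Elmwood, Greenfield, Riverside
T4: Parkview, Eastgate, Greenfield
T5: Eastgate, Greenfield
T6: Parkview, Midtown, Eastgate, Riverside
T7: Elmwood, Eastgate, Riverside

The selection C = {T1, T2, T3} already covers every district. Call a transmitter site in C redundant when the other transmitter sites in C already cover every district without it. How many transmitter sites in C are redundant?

Drop T1: Northside uncovered — not redundant.
Drop T2: Eastgate uncovered — not redundant.
Drop T3: the rest still cover every district — redundant.
1 redundant: T3.

1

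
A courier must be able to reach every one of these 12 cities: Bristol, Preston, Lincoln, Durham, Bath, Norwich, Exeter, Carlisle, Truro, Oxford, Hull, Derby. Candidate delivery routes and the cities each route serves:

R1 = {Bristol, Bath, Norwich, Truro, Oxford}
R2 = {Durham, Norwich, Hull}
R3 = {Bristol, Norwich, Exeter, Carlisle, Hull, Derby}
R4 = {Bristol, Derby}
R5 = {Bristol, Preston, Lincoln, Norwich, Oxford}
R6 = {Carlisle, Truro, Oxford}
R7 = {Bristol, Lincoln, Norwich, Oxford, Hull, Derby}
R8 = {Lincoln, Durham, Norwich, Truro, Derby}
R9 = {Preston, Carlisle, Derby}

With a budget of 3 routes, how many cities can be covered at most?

Choosing R1, R3, R5 covers {Bristol, Preston, Lincoln, Bath, Norwich, Exeter, Carlisle, Truro, Oxford, Hull, Derby} — 11 cities.
No choice of 3 routes does better; here Durham is left uncovered.

11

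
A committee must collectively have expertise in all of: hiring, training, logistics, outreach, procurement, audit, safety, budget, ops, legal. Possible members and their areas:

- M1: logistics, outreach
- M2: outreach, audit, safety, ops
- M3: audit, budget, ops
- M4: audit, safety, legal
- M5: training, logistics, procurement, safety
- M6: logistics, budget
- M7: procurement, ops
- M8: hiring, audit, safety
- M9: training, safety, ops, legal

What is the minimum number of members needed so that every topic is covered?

5

M1, M3, M4, M5, M8 together cover {hiring, training, logistics, outreach, procurement, audit, safety, budget, ops, legal} — every topic.
No 4 of the 9 members cover everything (all 126 size-4 selections fall short), so 5 is minimum.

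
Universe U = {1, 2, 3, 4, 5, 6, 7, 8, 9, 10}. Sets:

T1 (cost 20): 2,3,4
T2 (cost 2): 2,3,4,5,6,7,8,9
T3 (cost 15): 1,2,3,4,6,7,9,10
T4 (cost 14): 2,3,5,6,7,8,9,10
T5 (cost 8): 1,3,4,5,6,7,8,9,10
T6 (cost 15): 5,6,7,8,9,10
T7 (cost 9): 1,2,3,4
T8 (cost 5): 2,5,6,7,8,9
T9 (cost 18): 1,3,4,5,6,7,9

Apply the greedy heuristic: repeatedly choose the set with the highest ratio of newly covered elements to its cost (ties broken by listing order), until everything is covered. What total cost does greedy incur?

Pick 1: T2 adds 8 new (2, 3, 4, 5, 6, 7, 8, 9) at cost 2 (ratio 8/2).
Pick 2: T5 adds 2 new (1, 10) at cost 8 (ratio 2/8).
Greedy total cost: 2 + 8 = 10.

10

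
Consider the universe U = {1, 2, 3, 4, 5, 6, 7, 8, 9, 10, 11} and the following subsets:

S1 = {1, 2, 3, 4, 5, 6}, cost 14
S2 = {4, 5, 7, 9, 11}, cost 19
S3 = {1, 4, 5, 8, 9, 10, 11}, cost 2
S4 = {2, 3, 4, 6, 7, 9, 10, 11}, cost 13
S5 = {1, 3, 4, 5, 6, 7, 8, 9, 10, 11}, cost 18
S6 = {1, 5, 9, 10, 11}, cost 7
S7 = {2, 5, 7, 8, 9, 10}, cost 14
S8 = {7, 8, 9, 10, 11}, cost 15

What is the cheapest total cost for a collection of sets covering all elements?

S3, S4 cover every element at cost 2 + 13 = 15.
Any cover uses at least 2 sets; among all covering selections none totals below 15.

15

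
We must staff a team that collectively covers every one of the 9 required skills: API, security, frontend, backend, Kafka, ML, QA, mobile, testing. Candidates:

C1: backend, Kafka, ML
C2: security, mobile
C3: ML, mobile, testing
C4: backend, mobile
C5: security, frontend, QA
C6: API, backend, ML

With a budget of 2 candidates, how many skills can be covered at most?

6

Choosing C1, C5 covers {security, frontend, backend, Kafka, ML, QA} — 6 skills.
No choice of 2 candidates does better; here API, mobile, testing are left uncovered.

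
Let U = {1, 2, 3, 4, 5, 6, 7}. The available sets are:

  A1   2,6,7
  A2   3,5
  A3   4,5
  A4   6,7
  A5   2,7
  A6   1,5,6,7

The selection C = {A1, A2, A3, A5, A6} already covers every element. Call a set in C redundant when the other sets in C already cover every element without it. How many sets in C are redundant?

2

Drop A1: the rest still cover every element — redundant.
Drop A2: 3 uncovered — not redundant.
Drop A3: 4 uncovered — not redundant.
Drop A5: the rest still cover every element — redundant.
Drop A6: 1 uncovered — not redundant.
2 redundant: A1, A5.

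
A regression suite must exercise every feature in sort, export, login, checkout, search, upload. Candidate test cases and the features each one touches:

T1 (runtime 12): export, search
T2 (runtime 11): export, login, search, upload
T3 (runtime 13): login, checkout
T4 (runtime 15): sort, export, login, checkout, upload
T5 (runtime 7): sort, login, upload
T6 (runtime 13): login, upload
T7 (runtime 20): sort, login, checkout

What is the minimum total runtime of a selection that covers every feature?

26

T2, T4 cover every feature at runtime 11 + 15 = 26.
Any cover uses at least 2 test cases; among all covering selections none totals below 26.
Greedy by coverage-per-runtime would pick T5, T2, T3 for 31 — worse than the optimum 26.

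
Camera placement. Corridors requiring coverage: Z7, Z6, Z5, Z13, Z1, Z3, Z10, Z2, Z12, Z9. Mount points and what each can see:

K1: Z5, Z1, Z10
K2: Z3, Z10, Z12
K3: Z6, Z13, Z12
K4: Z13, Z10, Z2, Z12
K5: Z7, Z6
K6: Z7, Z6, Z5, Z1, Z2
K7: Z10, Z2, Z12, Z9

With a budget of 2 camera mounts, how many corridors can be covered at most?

8

Choosing K2, K6 covers {Z7, Z6, Z5, Z1, Z3, Z10, Z2, Z12} — 8 corridors.
No choice of 2 camera mounts does better; here Z13, Z9 are left uncovered.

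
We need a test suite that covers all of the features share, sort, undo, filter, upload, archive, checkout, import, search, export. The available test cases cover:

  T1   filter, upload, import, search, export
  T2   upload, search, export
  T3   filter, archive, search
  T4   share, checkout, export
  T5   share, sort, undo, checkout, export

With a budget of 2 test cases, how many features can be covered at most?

9

Choosing T1, T5 covers {share, sort, undo, filter, upload, checkout, import, search, export} — 9 features.
No choice of 2 test cases does better; here archive is left uncovered.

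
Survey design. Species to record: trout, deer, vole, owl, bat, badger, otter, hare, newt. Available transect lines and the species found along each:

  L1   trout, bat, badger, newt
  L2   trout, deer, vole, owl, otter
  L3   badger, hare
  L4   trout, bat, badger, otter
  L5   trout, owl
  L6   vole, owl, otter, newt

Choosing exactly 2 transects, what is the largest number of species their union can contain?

Choosing L1, L2 covers {trout, deer, vole, owl, bat, badger, otter, newt} — 8 species.
No choice of 2 transects does better; here hare is left uncovered.

8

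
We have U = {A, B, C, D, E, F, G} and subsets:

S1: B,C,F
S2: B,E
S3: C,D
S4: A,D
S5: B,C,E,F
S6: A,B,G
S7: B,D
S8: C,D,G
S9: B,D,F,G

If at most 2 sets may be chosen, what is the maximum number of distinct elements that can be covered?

6

Choosing S4, S5 covers {A, B, C, D, E, F} — 6 elements.
No choice of 2 sets does better; here G is left uncovered.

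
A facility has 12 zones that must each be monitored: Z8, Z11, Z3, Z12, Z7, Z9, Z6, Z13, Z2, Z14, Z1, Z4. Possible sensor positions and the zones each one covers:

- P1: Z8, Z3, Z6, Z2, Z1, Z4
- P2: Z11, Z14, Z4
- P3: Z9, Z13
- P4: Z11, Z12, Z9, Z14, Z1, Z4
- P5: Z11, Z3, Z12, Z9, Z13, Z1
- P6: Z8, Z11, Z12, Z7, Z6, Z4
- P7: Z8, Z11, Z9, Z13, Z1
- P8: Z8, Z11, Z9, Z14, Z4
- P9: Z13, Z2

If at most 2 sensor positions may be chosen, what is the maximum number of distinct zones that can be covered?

10

Choosing P1, P4 covers {Z8, Z11, Z3, Z12, Z9, Z6, Z2, Z14, Z1, Z4} — 10 zones.
No choice of 2 sensor positions does better; here Z7, Z13 are left uncovered.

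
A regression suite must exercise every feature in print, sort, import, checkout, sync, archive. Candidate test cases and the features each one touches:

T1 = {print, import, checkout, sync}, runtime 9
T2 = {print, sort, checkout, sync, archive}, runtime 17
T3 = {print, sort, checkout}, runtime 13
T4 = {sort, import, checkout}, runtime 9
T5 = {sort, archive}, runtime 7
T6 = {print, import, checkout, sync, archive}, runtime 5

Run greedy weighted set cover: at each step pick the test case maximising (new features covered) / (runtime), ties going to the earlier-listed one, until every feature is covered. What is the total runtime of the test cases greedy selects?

12

Pick 1: T6 adds 5 new (print, import, checkout, sync, archive) at runtime 5 (ratio 5/5).
Pick 2: T5 adds 1 new (sort) at runtime 7 (ratio 1/7).
Greedy total runtime: 5 + 7 = 12.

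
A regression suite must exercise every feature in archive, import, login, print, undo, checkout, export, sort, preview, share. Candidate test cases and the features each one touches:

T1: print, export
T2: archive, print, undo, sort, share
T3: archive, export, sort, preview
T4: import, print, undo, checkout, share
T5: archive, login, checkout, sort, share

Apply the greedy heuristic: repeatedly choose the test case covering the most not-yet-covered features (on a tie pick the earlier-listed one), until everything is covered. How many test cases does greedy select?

Pick 1: T2 covers 5 new features (archive, print, undo, sort, share).
Pick 2: T3 covers 2 new features (export, preview).
Pick 3: T4 covers 2 new features (import, checkout).
Pick 4: T5 covers 1 new features (login).
Greedy uses 4 test cases. (The true minimum is 3.)

4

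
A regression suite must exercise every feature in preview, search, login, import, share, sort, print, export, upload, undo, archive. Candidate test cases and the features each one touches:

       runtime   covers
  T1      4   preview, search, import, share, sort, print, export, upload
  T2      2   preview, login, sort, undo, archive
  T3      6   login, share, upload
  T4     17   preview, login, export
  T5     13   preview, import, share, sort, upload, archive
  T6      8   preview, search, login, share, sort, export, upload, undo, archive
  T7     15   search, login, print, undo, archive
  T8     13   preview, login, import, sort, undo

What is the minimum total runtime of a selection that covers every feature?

T1, T2 cover every feature at runtime 4 + 2 = 6.
Any cover uses at least 2 test cases; among all covering selections none totals below 6.

6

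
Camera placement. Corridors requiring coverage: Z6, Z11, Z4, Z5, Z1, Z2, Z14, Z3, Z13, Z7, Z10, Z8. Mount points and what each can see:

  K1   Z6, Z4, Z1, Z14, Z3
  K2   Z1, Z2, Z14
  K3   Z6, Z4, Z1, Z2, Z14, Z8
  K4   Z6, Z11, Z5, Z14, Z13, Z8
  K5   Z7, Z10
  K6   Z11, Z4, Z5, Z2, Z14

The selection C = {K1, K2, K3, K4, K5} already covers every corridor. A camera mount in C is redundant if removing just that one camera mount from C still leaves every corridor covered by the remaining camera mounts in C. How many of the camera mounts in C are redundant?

Drop K1: Z3 uncovered — not redundant.
Drop K2: the rest still cover every corridor — redundant.
Drop K3: the rest still cover every corridor — redundant.
Drop K4: Z11, Z5, Z13 uncovered — not redundant.
Drop K5: Z7, Z10 uncovered — not redundant.
2 redundant: K2, K3.

2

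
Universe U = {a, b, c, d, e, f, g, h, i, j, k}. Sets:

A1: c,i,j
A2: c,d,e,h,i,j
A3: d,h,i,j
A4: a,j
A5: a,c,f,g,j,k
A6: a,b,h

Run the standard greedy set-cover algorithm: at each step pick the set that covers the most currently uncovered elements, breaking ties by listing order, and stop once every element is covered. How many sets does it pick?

3

Pick 1: A2 covers 6 new elements (c, d, e, h, i, j).
Pick 2: A5 covers 4 new elements (a, f, g, k).
Pick 3: A6 covers 1 new elements (b).
Greedy uses 3 sets.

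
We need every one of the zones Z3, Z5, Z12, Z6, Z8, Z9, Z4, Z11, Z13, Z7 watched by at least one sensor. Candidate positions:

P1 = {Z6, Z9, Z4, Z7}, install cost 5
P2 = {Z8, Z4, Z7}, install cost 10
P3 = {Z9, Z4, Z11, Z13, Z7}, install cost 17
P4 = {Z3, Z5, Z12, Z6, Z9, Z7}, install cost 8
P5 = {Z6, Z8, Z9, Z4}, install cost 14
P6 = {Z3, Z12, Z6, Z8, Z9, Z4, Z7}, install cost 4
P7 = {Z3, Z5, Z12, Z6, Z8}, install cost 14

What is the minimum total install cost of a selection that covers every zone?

P3, P4, P6 cover every zone at install cost 17 + 8 + 4 = 29.
Any cover uses at least 2 sensor positions; among all covering selections none totals below 29.

29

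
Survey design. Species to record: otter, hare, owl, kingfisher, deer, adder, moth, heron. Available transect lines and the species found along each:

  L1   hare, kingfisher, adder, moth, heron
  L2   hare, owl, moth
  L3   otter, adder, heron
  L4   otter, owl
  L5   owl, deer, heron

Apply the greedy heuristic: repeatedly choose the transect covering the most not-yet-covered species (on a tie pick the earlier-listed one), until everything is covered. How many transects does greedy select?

3

Pick 1: L1 covers 5 new species (hare, kingfisher, adder, moth, heron).
Pick 2: L4 covers 2 new species (otter, owl).
Pick 3: L5 covers 1 new species (deer).
Greedy uses 3 transects.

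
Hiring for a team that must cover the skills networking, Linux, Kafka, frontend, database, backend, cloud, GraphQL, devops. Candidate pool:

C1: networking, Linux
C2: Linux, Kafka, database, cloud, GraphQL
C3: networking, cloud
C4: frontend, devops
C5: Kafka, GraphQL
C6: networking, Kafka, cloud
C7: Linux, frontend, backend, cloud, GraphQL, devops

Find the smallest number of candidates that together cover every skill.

C1, C2, C7 together cover {networking, Linux, Kafka, frontend, database, backend, cloud, GraphQL, devops} — every skill.
No 2 of the 7 candidates cover everything (all 21 pairs fall short), so 3 is minimum.

3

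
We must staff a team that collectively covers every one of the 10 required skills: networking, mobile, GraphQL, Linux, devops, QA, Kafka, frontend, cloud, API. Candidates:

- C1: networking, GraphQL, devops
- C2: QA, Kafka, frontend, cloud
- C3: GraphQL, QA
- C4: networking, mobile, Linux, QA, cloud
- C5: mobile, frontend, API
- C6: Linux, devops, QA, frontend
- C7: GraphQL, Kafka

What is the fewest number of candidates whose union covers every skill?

C1, C2, C4, C5 together cover {networking, mobile, GraphQL, Linux, devops, QA, Kafka, frontend, cloud, API} — every skill.
No 3 of the 7 candidates cover everything (all 35 triples fall short), so 4 is minimum.

4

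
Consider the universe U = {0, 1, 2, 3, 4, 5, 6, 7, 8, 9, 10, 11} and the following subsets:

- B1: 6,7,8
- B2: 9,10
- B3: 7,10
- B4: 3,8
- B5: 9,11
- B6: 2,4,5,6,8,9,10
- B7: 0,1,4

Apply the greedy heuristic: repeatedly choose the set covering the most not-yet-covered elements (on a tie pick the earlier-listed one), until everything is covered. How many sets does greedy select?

Pick 1: B6 covers 7 new elements (2, 4, 5, 6, 8, 9, 10).
Pick 2: B7 covers 2 new elements (0, 1).
Pick 3: B1 covers 1 new elements (7).
Pick 4: B4 covers 1 new elements (3).
Pick 5: B5 covers 1 new elements (11).
Greedy uses 5 sets.

5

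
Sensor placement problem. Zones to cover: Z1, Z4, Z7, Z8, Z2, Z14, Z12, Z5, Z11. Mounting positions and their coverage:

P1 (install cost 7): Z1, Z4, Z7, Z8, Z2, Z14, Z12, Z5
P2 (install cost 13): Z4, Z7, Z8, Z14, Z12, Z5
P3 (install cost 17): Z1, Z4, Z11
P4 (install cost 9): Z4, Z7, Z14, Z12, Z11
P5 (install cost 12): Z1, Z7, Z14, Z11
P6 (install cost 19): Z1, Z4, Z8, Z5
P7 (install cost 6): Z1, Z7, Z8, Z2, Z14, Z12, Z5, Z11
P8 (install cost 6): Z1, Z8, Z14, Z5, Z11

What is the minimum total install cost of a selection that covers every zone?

P1, P7 cover every zone at install cost 7 + 6 = 13.
Any cover uses at least 2 sensor positions; among all covering selections none totals below 13.

13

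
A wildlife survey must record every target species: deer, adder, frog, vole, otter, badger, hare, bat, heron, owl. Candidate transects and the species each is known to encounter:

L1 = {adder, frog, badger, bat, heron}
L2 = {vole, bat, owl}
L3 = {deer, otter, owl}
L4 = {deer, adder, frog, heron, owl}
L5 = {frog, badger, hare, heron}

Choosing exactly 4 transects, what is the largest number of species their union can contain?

Choosing L1, L2, L3, L5 covers {deer, adder, frog, vole, otter, badger, hare, bat, heron, owl} — 10 species.
That is all 10 species.

10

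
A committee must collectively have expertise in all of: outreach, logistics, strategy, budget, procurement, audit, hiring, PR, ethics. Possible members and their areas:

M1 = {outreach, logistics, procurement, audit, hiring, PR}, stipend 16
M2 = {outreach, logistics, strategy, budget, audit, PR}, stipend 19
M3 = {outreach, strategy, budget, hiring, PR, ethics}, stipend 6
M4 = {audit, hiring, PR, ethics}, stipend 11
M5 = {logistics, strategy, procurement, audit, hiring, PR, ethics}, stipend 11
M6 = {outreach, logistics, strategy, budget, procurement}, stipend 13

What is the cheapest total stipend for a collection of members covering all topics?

M3, M5 cover every topic at stipend 6 + 11 = 17.
Any cover uses at least 2 members; among all covering selections none totals below 17.

17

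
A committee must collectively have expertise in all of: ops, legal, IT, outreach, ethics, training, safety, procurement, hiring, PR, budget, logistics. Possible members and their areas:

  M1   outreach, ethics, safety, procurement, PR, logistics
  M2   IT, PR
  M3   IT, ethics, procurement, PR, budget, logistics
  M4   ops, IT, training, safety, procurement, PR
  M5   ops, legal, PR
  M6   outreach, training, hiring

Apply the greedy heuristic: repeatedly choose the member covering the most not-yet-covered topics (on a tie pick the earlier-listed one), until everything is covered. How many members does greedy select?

Pick 1: M1 covers 6 new topics (outreach, ethics, safety, procurement, PR, logistics).
Pick 2: M4 covers 3 new topics (ops, IT, training).
Pick 3: M3 covers 1 new topics (budget).
Pick 4: M5 covers 1 new topics (legal).
Pick 5: M6 covers 1 new topics (hiring).
Greedy uses 5 members. (The true minimum is 4.)

5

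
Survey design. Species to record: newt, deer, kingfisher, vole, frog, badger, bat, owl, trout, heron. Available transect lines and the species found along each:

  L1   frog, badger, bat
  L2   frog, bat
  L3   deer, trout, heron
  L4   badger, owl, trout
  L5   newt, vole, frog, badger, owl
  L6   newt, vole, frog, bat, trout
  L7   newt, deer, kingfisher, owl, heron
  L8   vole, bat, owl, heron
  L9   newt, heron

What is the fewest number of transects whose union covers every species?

3

L1, L6, L7 together cover {newt, deer, kingfisher, vole, frog, badger, bat, owl, trout, heron} — every species.
No 2 of the 9 transects cover everything (all 36 pairs fall short), so 3 is minimum.
Greedy (largest uncovered first) would take L5, L3, L1, L7 — 4 transects — but 3 suffice.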